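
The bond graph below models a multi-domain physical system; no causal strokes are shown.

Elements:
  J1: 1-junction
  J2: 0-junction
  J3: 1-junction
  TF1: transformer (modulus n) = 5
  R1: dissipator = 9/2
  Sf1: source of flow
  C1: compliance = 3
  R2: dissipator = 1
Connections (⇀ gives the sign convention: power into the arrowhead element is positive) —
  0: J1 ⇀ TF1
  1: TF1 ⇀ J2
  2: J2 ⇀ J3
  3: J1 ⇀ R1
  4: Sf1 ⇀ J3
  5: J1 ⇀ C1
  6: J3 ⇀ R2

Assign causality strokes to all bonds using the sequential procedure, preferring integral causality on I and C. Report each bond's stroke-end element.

b4 |Sf1  (Sf1: flow source, stroke at near end)
b2 |J3  (1-jn J3 has f-setter on 4)
b6 |J3  (J3: bond 4 brought flow, rest push out)
b1 |J2  (J2 needs exactly one e-in)
b0 |TF1  (TF TF1: opposite of bond 1)
b3 |J1  (J1 flow already set via bond 0)
b5 |J1  (J1 flow already set via bond 0)

bond 0 stroke at TF1
bond 1 stroke at J2
bond 2 stroke at J3
bond 3 stroke at J1
bond 4 stroke at Sf1
bond 5 stroke at J1
bond 6 stroke at J3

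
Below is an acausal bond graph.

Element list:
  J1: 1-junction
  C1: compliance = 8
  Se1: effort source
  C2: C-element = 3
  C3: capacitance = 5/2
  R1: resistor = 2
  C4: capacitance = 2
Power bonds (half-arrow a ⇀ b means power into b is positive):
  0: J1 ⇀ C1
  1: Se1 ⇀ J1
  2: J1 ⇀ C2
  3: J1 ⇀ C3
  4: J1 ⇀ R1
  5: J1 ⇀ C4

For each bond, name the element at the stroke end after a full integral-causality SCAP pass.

b0 |J1
b1 |J1
b2 |J1
b3 |J1
b4 |R1
b5 |J1

#1 stroke→J1  (Se1: effort source, stroke at far end)
#0 stroke→J1  (C1 integral (e out))
#2 stroke→J1  (C2 integral (e out))
#3 stroke→J1  (C3 outputs effort q/C3)
#5 stroke→J1  (prefer integral on C4)
#4 stroke→R1  (J1 needs exactly one f-in)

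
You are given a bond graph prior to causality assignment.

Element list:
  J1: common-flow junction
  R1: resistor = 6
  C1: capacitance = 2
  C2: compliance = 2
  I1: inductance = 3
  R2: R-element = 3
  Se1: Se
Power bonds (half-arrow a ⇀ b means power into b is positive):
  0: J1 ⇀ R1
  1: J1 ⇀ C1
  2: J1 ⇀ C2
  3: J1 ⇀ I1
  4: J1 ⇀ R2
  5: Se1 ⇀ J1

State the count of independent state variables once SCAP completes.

3  (C1, C2, I1 all integral)

β5 stroke at J1  (Se1 (Se) sets effort on bond)
β1 stroke at J1  (C1 integral (e out))
β2 stroke at J1  (C2: C, integral causality)
β3 stroke at I1  (I1: I, integral causality)
β0 stroke at J1  (1-jn J1 has f-setter on 3)
β4 stroke at J1  (J1 flow already set via bond 3)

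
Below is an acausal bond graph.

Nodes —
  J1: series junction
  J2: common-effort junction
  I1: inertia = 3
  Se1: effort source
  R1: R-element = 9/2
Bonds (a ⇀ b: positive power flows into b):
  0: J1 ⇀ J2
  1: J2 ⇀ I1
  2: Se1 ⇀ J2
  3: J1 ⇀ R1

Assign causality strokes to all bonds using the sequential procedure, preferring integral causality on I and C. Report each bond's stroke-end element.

β2 stroke at J2  (source Se1 imposes e)
β0 stroke at J1  (common-e at J2 fixed by 2)
β1 stroke at I1  (J2 effort already set via bond 2)
β3 stroke at R1  (closing 1-jn rule on J1)

bond 0 →J1
bond 1 →I1
bond 2 →J2
bond 3 →R1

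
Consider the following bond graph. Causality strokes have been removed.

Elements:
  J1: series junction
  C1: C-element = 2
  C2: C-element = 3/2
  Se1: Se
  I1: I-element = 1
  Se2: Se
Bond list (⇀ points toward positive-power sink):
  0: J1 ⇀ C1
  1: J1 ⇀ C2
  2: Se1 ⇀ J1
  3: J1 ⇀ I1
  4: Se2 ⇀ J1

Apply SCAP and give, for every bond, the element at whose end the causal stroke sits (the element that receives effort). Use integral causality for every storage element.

bond 0 →J1
bond 1 →J1
bond 2 →J1
bond 3 →I1
bond 4 →J1

bond 2 stroke at J1  (source Se1 imposes e)
bond 4 stroke at J1  (Se2: effort source, stroke at far end)
bond 0 stroke at J1  (prefer integral on C1)
bond 1 stroke at J1  (prefer integral on C2)
bond 3 stroke at I1  (only one flow-in slot at J1)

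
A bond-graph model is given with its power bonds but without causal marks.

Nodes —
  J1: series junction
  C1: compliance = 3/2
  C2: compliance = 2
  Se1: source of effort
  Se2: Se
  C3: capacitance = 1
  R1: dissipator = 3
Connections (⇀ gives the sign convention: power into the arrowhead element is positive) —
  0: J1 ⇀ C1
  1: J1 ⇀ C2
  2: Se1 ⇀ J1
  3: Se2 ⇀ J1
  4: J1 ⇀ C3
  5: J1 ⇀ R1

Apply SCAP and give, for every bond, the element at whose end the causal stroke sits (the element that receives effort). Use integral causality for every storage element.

#2 stroke→J1  (Se1: effort source, stroke at far end)
#3 stroke→J1  (Se2 (Se) sets effort on bond)
#0 stroke→J1  (C1 outputs effort q/C1)
#1 stroke→J1  (C2 outputs effort q/C2)
#4 stroke→J1  (C3 integral (e out))
#5 stroke→R1  (only one flow-in slot at J1)

β0 stroke at J1
β1 stroke at J1
β2 stroke at J1
β3 stroke at J1
β4 stroke at J1
β5 stroke at R1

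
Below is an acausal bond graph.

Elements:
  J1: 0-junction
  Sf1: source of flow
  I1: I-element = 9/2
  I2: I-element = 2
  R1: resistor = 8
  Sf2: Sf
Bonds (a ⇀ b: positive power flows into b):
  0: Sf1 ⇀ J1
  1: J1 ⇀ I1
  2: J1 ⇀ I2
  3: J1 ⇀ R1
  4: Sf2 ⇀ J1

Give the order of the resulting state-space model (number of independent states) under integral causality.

2  (I1, I2 all integral)

b0 stroke→Sf1  (source Sf1 imposes f)
b4 stroke→Sf2  (Sf2 (Sf) sets flow on bond)
b1 stroke→I1  (prefer integral on I1)
b2 stroke→I2  (prefer integral on I2)
b3 stroke→J1  (only one effort-in slot at J1)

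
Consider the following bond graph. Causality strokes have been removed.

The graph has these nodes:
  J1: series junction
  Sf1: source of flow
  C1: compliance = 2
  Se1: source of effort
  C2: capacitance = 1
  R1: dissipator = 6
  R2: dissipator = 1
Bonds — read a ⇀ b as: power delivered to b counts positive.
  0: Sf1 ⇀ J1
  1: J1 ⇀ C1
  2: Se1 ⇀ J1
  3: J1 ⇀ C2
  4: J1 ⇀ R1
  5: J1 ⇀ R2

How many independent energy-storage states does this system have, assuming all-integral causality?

b0 |Sf1  (Sf1 fixes flow; stroke at Sf1)
b2 |J1  (Se1 (Se) sets effort on bond)
b1 |J1  (common-f at J1 fixed by 0)
b3 |J1  (J1: bond 0 brought flow, rest push out)
b4 |J1  (common-f at J1 fixed by 0)
b5 |J1  (common-f at J1 fixed by 0)

2  (C1, C2 all integral)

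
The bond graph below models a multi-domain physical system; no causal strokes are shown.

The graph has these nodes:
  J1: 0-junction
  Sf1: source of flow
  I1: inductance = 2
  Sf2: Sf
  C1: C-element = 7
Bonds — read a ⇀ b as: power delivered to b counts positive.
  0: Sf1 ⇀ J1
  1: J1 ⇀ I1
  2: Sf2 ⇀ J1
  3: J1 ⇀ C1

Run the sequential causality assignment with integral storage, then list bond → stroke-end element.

β0 stroke at Sf1
β1 stroke at I1
β2 stroke at Sf2
β3 stroke at J1

b0 stroke→Sf1  (Sf1 (Sf) sets flow on bond)
b2 stroke→Sf2  (Sf2 (Sf) sets flow on bond)
b1 stroke→I1  (I1 outputs flow p/I1)
b3 stroke→J1  (closing 0-jn rule on J1)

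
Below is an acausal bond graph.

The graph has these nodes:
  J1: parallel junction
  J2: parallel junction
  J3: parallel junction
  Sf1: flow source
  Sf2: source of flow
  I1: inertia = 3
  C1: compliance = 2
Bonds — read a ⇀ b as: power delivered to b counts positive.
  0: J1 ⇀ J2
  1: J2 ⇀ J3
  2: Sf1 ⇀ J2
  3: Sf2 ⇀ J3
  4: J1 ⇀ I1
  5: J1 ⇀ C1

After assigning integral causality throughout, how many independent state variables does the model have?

2  (C1, I1 all integral)

#2 →Sf1  (Sf1: flow source, stroke at near end)
#3 →Sf2  (Sf2 (Sf) sets flow on bond)
#1 →J3  (J3 needs exactly one e-in)
#0 →J2  (only one effort-in slot at J2)
#4 →I1  (prefer integral on I1)
#5 →J1  (J1: last free bond brings effort in)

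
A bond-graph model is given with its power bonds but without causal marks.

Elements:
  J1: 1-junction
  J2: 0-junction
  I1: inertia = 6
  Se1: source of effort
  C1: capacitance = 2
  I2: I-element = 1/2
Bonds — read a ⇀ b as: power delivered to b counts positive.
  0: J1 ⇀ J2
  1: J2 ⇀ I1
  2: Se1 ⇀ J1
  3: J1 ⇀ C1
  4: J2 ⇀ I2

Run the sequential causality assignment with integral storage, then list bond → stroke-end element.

β0 →J2
β1 →I1
β2 →J1
β3 →J1
β4 →I2

β2 →J1  (Se1: effort source, stroke at far end)
β1 →I1  (I1 integral (f out))
β3 →J1  (prefer integral on C1)
β0 →J2  (J1: last free bond brings flow in)
β4 →I2  (0-jn J2 has e-setter on 0)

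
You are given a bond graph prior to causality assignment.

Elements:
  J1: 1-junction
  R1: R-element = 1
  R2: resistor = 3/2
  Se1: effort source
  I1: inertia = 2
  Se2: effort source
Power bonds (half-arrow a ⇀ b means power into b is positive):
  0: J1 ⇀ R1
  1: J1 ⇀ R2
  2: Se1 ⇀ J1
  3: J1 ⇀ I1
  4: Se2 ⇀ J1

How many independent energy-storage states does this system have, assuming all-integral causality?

#2 |J1  (Se1 (Se) sets effort on bond)
#4 |J1  (Se2: effort source, stroke at far end)
#3 |I1  (prefer integral on I1)
#0 |J1  (common-f at J1 fixed by 3)
#1 |J1  (J1: bond 3 brought flow, rest push out)

1  (I1 all integral)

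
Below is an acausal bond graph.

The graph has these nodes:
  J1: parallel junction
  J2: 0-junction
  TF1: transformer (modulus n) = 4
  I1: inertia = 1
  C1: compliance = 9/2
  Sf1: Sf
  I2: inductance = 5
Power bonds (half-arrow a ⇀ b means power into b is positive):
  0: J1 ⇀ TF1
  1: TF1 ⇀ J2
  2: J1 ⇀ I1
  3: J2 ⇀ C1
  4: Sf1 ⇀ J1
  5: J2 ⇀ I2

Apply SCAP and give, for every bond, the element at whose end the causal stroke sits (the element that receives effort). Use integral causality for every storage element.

b4 stroke→Sf1  (Sf1: flow source, stroke at near end)
b2 stroke→I1  (I1 integral (f out))
b0 stroke→J1  (J1: last free bond brings effort in)
b1 stroke→TF1  (TF TF1: opposite of bond 0)
b3 stroke→J2  (C1 outputs effort q/C1)
b5 stroke→I2  (0-jn J2 has e-setter on 3)

#0 stroke→J1
#1 stroke→TF1
#2 stroke→I1
#3 stroke→J2
#4 stroke→Sf1
#5 stroke→I2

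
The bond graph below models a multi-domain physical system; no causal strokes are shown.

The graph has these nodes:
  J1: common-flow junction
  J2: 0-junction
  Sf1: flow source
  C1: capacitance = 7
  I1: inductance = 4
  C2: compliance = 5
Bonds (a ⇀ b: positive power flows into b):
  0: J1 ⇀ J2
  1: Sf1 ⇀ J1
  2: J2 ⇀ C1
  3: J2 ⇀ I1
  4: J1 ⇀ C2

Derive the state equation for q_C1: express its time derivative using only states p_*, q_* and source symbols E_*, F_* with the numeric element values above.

dq_C1/dt = F_Sf1 - p_I1/4

bond 1 |Sf1  (Sf1 (Sf) sets flow on bond)
bond 0 |J1  (common-f at J1 fixed by 1)
bond 4 |J1  (J1: bond 1 brought flow, rest push out)
bond 2 |J2  (C1 outputs effort q/C1)
bond 3 |I1  (0-jn J2 has e-setter on 2)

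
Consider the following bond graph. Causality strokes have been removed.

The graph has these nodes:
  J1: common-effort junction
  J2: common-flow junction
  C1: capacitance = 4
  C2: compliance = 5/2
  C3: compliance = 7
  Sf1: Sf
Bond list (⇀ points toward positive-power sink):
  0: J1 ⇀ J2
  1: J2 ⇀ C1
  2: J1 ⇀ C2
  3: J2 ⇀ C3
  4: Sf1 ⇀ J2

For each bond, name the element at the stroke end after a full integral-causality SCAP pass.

#4 |Sf1  (Sf1 (Sf) sets flow on bond)
#0 |J2  (1-jn J2 has f-setter on 4)
#1 |J2  (J2: bond 4 brought flow, rest push out)
#3 |J2  (common-f at J2 fixed by 4)
#2 |J1  (closing 0-jn rule on J1)

#0 →J2
#1 →J2
#2 →J1
#3 →J2
#4 →Sf1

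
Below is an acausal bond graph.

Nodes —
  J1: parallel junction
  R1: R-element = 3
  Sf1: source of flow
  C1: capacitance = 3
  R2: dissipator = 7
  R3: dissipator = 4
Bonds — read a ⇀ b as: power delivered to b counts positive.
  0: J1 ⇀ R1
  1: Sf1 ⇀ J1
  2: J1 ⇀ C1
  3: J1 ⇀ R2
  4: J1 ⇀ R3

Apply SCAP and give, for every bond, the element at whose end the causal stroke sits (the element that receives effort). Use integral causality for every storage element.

bond 0 |R1
bond 1 |Sf1
bond 2 |J1
bond 3 |R2
bond 4 |R3

b1 stroke→Sf1  (Sf1 (Sf) sets flow on bond)
b2 stroke→J1  (C1: C, integral causality)
b0 stroke→R1  (J1 effort already set via bond 2)
b3 stroke→R2  (0-jn J1 has e-setter on 2)
b4 stroke→R3  (0-jn J1 has e-setter on 2)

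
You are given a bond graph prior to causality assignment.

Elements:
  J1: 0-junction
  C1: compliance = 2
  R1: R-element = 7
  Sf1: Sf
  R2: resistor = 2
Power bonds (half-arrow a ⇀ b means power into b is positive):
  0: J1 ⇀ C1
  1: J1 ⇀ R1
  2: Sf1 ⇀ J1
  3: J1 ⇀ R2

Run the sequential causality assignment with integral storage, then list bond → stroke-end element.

bond 2 →Sf1  (Sf1: flow source, stroke at near end)
bond 0 →J1  (C1 outputs effort q/C1)
bond 1 →R1  (J1 effort already set via bond 0)
bond 3 →R2  (common-e at J1 fixed by 0)

#0 stroke→J1
#1 stroke→R1
#2 stroke→Sf1
#3 stroke→R2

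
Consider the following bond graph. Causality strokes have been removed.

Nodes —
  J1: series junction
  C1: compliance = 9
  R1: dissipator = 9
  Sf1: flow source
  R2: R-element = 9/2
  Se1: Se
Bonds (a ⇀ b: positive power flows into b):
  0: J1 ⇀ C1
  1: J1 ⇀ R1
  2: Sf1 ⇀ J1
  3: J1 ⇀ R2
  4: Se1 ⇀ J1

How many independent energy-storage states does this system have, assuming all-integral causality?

1  (C1 all integral)

#2 |Sf1  (Sf1: flow source, stroke at near end)
#4 |J1  (Se1 (Se) sets effort on bond)
#0 |J1  (1-jn J1 has f-setter on 2)
#1 |J1  (common-f at J1 fixed by 2)
#3 |J1  (common-f at J1 fixed by 2)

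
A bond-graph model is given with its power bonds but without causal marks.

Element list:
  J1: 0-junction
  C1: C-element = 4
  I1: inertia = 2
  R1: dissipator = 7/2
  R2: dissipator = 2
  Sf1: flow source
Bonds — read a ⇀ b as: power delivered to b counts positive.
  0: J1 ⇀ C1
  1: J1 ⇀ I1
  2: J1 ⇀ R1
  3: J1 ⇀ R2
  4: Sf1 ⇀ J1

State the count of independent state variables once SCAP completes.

β4 stroke→Sf1  (Sf1: flow source, stroke at near end)
β0 stroke→J1  (C1: C, integral causality)
β1 stroke→I1  (J1: bond 0 brought effort, rest push out)
β2 stroke→R1  (J1 effort already set via bond 0)
β3 stroke→R2  (J1: bond 0 brought effort, rest push out)

2  (C1, I1 all integral)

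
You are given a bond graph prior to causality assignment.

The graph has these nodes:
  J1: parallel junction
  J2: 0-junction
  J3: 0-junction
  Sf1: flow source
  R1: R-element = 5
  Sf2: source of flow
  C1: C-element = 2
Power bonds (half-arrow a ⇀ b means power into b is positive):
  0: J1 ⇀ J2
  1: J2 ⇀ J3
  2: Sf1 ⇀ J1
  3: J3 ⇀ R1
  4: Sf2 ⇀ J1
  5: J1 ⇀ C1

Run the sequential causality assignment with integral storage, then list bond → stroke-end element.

#0 →J2
#1 →J3
#2 →Sf1
#3 →R1
#4 →Sf2
#5 →J1

b2 |Sf1  (Sf1: flow source, stroke at near end)
b4 |Sf2  (Sf2 (Sf) sets flow on bond)
b5 |J1  (prefer integral on C1)
b0 |J2  (0-jn J1 has e-setter on 5)
b1 |J3  (0-jn J2 has e-setter on 0)
b3 |R1  (J3 effort already set via bond 1)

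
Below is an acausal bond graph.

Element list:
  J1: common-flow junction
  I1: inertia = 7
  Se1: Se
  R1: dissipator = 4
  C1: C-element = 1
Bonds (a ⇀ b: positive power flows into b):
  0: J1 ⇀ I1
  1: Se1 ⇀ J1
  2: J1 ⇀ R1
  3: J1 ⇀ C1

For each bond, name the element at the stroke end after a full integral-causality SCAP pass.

#1 →J1  (source Se1 imposes e)
#0 →I1  (I1: I, integral causality)
#2 →J1  (common-f at J1 fixed by 0)
#3 →J1  (common-f at J1 fixed by 0)

bond 0 stroke at I1
bond 1 stroke at J1
bond 2 stroke at J1
bond 3 stroke at J1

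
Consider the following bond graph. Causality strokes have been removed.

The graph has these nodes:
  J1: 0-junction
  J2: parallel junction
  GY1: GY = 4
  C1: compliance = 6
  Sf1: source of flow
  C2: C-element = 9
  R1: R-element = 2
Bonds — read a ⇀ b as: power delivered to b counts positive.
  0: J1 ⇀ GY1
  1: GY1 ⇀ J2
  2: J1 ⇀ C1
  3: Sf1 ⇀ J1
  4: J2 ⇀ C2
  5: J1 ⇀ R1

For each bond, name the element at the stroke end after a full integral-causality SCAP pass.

bond 3 →Sf1  (source Sf1 imposes f)
bond 2 →J1  (C1: C, integral causality)
bond 0 →GY1  (J1 effort already set via bond 2)
bond 5 →R1  (J1 effort already set via bond 2)
bond 1 →GY1  (GY GY1: same side as bond 0)
bond 4 →J2  (only one effort-in slot at J2)

b0 stroke at GY1
b1 stroke at GY1
b2 stroke at J1
b3 stroke at Sf1
b4 stroke at J2
b5 stroke at R1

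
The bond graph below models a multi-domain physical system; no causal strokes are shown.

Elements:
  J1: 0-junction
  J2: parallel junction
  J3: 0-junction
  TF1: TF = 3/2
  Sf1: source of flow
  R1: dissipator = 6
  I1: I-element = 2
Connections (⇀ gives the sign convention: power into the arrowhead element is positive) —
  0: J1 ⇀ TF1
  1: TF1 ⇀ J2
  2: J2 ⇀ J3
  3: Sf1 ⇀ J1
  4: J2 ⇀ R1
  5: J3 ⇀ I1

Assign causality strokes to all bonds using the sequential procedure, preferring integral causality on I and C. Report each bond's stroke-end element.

b3 stroke→Sf1  (Sf1 (Sf) sets flow on bond)
b0 stroke→J1  (J1 needs exactly one e-in)
b1 stroke→TF1  (through TF1, causality passes straight; one stroke at TF1)
b5 stroke→I1  (I1 integral (f out))
b2 stroke→J3  (J3 needs exactly one e-in)
b4 stroke→J2  (closing 0-jn rule on J2)

β0 stroke→J1
β1 stroke→TF1
β2 stroke→J3
β3 stroke→Sf1
β4 stroke→J2
β5 stroke→I1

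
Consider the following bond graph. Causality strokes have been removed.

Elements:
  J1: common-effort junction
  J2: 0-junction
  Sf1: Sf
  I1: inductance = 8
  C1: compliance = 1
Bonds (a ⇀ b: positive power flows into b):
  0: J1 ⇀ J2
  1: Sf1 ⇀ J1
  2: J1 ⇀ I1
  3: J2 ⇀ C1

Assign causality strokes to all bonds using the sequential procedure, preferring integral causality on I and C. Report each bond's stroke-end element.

b1 →Sf1  (Sf1 (Sf) sets flow on bond)
b2 →I1  (I1 outputs flow p/I1)
b0 →J1  (J1: last free bond brings effort in)
b3 →J2  (J2: last free bond brings effort in)

#0 stroke→J1
#1 stroke→Sf1
#2 stroke→I1
#3 stroke→J2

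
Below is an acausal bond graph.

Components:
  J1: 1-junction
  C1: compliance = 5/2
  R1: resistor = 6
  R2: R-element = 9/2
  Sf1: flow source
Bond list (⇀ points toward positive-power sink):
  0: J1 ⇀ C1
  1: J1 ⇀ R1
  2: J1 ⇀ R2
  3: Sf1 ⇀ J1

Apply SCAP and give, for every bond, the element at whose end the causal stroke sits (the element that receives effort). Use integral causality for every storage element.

b3 →Sf1  (Sf1 fixes flow; stroke at Sf1)
b0 →J1  (common-f at J1 fixed by 3)
b1 →J1  (J1: bond 3 brought flow, rest push out)
b2 →J1  (common-f at J1 fixed by 3)

b0 stroke→J1
b1 stroke→J1
b2 stroke→J1
b3 stroke→Sf1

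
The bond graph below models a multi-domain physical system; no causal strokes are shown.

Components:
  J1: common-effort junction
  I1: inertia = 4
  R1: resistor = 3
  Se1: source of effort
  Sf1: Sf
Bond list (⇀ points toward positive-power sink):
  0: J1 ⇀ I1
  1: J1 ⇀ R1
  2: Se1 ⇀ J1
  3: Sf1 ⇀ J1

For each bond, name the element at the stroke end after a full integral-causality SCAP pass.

b2 stroke→J1  (source Se1 imposes e)
b3 stroke→Sf1  (Sf1 fixes flow; stroke at Sf1)
b0 stroke→I1  (J1: bond 2 brought effort, rest push out)
b1 stroke→R1  (0-jn J1 has e-setter on 2)

bond 0 stroke→I1
bond 1 stroke→R1
bond 2 stroke→J1
bond 3 stroke→Sf1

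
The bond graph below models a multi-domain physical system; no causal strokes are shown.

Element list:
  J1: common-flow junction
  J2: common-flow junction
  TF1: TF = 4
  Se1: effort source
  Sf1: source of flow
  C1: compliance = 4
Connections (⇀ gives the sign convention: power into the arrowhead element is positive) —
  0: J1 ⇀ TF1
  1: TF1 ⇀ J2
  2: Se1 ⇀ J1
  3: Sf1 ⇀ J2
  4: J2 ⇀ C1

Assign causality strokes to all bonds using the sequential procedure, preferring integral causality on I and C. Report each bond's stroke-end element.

b0 →TF1
b1 →J2
b2 →J1
b3 →Sf1
b4 →J2

β2 stroke at J1  (Se1 (Se) sets effort on bond)
β3 stroke at Sf1  (Sf1 (Sf) sets flow on bond)
β0 stroke at TF1  (J1: last free bond brings flow in)
β1 stroke at J2  (1-jn J2 has f-setter on 3)
β4 stroke at J2  (1-jn J2 has f-setter on 3)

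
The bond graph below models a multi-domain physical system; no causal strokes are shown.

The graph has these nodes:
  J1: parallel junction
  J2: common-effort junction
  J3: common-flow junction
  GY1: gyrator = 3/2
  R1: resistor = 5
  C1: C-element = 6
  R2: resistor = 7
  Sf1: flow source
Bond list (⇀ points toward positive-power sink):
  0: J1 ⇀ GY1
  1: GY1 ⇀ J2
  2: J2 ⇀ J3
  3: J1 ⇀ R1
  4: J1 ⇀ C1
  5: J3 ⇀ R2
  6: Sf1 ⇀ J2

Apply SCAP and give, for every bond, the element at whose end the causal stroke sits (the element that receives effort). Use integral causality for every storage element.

b6 stroke at Sf1  (Sf1: flow source, stroke at near end)
b4 stroke at J1  (C1 outputs effort q/C1)
b0 stroke at GY1  (common-e at J1 fixed by 4)
b3 stroke at R1  (J1: bond 4 brought effort, rest push out)
b1 stroke at GY1  (GY1 both-in/both-out from 0)
b2 stroke at J2  (only one effort-in slot at J2)
b5 stroke at J3  (1-jn J3 has f-setter on 2)

bond 0 |GY1
bond 1 |GY1
bond 2 |J2
bond 3 |R1
bond 4 |J1
bond 5 |J3
bond 6 |Sf1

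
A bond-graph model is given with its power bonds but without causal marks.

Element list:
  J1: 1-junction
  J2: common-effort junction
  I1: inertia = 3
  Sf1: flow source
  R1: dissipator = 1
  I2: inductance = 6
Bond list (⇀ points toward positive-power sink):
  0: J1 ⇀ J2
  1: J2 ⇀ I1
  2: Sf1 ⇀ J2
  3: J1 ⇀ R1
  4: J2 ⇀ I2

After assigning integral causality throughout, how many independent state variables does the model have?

2  (I1, I2 all integral)

#2 |Sf1  (Sf1: flow source, stroke at near end)
#1 |I1  (I1 integral (f out))
#4 |I2  (prefer integral on I2)
#0 |J2  (J2 needs exactly one e-in)
#3 |J1  (common-f at J1 fixed by 0)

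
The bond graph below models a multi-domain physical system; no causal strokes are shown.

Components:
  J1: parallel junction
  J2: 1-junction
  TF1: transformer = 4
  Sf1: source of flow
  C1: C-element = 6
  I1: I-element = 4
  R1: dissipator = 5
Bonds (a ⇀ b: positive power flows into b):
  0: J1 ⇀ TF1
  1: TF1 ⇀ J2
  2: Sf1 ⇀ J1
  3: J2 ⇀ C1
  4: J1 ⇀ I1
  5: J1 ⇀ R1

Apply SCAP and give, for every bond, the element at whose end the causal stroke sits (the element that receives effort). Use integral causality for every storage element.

bond 0 |J1
bond 1 |TF1
bond 2 |Sf1
bond 3 |J2
bond 4 |I1
bond 5 |R1

b2 stroke→Sf1  (Sf1: flow source, stroke at near end)
b3 stroke→J2  (C1: C, integral causality)
b1 stroke→TF1  (closing 1-jn rule on J2)
b0 stroke→J1  (through TF1, causality passes straight; one stroke at TF1)
b4 stroke→I1  (J1: bond 0 brought effort, rest push out)
b5 stroke→R1  (common-e at J1 fixed by 0)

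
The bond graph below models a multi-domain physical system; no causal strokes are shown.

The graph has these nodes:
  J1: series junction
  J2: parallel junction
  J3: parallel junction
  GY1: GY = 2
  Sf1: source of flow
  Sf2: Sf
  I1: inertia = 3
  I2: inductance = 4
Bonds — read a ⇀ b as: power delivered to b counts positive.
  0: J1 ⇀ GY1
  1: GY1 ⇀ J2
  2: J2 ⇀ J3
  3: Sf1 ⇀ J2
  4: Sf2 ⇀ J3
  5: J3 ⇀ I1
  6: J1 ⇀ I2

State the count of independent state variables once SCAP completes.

2  (I1, I2 all integral)

b3 |Sf1  (Sf1: flow source, stroke at near end)
b4 |Sf2  (source Sf2 imposes f)
b5 |I1  (I1 outputs flow p/I1)
b2 |J3  (J3 needs exactly one e-in)
b1 |J2  (J2 needs exactly one e-in)
b0 |J1  (GY GY1: same side as bond 1)
b6 |I2  (closing 1-jn rule on J1)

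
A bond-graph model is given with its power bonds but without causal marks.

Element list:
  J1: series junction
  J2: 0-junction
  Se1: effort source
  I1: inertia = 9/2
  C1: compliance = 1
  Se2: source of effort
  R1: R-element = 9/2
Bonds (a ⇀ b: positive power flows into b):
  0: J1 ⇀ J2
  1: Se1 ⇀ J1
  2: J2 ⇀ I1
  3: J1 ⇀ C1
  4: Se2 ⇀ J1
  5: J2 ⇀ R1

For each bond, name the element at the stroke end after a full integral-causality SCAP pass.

bond 1 stroke→J1  (Se1 fixes effort; stroke away)
bond 4 stroke→J1  (Se2 (Se) sets effort on bond)
bond 2 stroke→I1  (I1 integral (f out))
bond 3 stroke→J1  (C1 integral (e out))
bond 0 stroke→J2  (closing 1-jn rule on J1)
bond 5 stroke→R1  (common-e at J2 fixed by 0)

#0 |J2
#1 |J1
#2 |I1
#3 |J1
#4 |J1
#5 |R1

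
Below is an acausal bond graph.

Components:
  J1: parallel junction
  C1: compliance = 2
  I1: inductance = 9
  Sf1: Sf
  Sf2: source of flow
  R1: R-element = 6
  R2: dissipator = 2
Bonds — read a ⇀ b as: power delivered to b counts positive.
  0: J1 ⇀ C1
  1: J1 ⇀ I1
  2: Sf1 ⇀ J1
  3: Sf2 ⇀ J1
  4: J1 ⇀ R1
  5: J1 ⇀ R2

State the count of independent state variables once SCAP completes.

β2 →Sf1  (Sf1 (Sf) sets flow on bond)
β3 →Sf2  (Sf2: flow source, stroke at near end)
β0 →J1  (prefer integral on C1)
β1 →I1  (J1 effort already set via bond 0)
β4 →R1  (0-jn J1 has e-setter on 0)
β5 →R2  (J1 effort already set via bond 0)

2  (C1, I1 all integral)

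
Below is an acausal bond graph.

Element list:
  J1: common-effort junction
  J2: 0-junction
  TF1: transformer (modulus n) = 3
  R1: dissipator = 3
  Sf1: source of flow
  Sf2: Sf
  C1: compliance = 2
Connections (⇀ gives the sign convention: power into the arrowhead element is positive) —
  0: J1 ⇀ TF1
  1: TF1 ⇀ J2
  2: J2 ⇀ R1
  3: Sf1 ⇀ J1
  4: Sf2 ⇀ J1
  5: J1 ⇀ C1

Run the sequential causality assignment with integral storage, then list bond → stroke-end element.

b3 |Sf1  (Sf1: flow source, stroke at near end)
b4 |Sf2  (Sf2 fixes flow; stroke at Sf2)
b5 |J1  (prefer integral on C1)
b0 |TF1  (common-e at J1 fixed by 5)
b1 |J2  (TF TF1: opposite of bond 0)
b2 |R1  (J2 effort already set via bond 1)

b0 stroke at TF1
b1 stroke at J2
b2 stroke at R1
b3 stroke at Sf1
b4 stroke at Sf2
b5 stroke at J1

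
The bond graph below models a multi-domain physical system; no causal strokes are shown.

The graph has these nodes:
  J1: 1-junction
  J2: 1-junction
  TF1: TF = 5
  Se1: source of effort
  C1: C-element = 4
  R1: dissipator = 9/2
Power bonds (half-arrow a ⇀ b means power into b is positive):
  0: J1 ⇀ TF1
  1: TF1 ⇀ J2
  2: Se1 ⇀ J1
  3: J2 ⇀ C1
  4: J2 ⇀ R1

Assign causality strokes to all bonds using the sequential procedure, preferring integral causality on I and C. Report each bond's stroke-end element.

b0 →TF1
b1 →J2
b2 →J1
b3 →J2
b4 →R1

#2 |J1  (Se1 (Se) sets effort on bond)
#0 |TF1  (J1 needs exactly one f-in)
#1 |J2  (through TF1, causality passes straight; one stroke at TF1)
#3 |J2  (prefer integral on C1)
#4 |R1  (J2 needs exactly one f-in)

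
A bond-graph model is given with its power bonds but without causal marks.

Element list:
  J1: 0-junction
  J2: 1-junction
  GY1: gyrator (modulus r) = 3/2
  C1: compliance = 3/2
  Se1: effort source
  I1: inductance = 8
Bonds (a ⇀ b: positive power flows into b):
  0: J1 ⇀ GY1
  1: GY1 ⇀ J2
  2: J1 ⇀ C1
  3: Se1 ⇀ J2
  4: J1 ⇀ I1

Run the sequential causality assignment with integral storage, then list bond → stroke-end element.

β3 →J2  (Se1 fixes effort; stroke away)
β1 →GY1  (J2: last free bond brings flow in)
β0 →GY1  (GY1 both-in/both-out from 1)
β2 →J1  (C1 integral (e out))
β4 →I1  (J1: bond 2 brought effort, rest push out)

#0 stroke at GY1
#1 stroke at GY1
#2 stroke at J1
#3 stroke at J2
#4 stroke at I1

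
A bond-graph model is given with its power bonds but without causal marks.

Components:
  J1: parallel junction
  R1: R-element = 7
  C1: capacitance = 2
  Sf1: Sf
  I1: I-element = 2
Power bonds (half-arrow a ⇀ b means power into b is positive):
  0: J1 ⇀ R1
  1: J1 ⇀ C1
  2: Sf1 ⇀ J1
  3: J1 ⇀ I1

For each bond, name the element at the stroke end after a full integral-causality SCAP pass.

bond 0 |R1
bond 1 |J1
bond 2 |Sf1
bond 3 |I1

bond 2 →Sf1  (Sf1 (Sf) sets flow on bond)
bond 1 →J1  (C1 outputs effort q/C1)
bond 0 →R1  (common-e at J1 fixed by 1)
bond 3 →I1  (J1 effort already set via bond 1)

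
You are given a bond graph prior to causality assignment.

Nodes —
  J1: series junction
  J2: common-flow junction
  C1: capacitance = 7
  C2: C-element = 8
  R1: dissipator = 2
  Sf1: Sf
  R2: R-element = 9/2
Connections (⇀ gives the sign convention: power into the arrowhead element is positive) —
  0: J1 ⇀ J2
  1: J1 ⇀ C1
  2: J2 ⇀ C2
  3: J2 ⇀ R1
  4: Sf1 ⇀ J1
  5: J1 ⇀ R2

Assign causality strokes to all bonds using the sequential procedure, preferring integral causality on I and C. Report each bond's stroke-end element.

β4 |Sf1  (Sf1: flow source, stroke at near end)
β0 |J1  (common-f at J1 fixed by 4)
β1 |J1  (1-jn J1 has f-setter on 4)
β5 |J1  (J1 flow already set via bond 4)
β2 |J2  (J2: bond 0 brought flow, rest push out)
β3 |J2  (J2: bond 0 brought flow, rest push out)

bond 0 stroke at J1
bond 1 stroke at J1
bond 2 stroke at J2
bond 3 stroke at J2
bond 4 stroke at Sf1
bond 5 stroke at J1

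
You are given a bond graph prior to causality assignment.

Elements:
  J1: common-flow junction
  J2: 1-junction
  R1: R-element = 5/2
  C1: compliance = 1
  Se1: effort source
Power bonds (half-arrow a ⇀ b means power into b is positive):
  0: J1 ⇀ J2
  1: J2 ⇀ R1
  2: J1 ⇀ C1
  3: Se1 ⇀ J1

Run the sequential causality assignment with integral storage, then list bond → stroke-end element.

b3 stroke→J1  (Se1 fixes effort; stroke away)
b2 stroke→J1  (C1 outputs effort q/C1)
b0 stroke→J2  (J1 needs exactly one f-in)
b1 stroke→R1  (J2: last free bond brings flow in)

b0 stroke at J2
b1 stroke at R1
b2 stroke at J1
b3 stroke at J1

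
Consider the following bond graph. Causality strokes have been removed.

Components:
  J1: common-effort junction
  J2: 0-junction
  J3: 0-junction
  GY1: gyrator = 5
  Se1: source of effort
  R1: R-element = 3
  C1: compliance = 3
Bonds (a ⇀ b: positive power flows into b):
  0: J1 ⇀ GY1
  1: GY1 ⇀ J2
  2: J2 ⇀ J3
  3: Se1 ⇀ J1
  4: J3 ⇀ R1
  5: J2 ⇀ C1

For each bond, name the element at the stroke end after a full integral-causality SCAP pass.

β0 →GY1
β1 →GY1
β2 →J3
β3 →J1
β4 →R1
β5 →J2

b3 |J1  (Se1: effort source, stroke at far end)
b0 |GY1  (0-jn J1 has e-setter on 3)
b1 |GY1  (GY1 both-in/both-out from 0)
b5 |J2  (prefer integral on C1)
b2 |J3  (J2 effort already set via bond 5)
b4 |R1  (J3 effort already set via bond 2)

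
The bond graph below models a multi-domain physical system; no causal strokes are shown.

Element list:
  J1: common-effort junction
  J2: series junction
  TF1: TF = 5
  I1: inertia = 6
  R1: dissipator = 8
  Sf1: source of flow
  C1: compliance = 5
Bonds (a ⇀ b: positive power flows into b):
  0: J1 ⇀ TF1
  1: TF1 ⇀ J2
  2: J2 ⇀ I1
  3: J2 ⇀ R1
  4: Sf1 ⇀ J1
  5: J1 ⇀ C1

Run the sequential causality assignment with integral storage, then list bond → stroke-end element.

#4 stroke at Sf1  (Sf1 (Sf) sets flow on bond)
#2 stroke at I1  (I1 outputs flow p/I1)
#1 stroke at J2  (J2 flow already set via bond 2)
#3 stroke at J2  (J2: bond 2 brought flow, rest push out)
#0 stroke at TF1  (TF1: transformer flips bond 1)
#5 stroke at J1  (J1 needs exactly one e-in)

b0 →TF1
b1 →J2
b2 →I1
b3 →J2
b4 →Sf1
b5 →J1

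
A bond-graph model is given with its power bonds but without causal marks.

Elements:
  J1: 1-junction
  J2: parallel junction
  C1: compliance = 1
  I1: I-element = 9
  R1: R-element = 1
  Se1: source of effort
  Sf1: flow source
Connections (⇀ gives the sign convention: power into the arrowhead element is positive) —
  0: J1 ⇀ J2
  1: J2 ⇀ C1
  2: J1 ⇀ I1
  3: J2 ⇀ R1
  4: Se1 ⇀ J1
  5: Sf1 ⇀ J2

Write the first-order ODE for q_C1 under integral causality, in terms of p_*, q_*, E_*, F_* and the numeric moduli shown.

bond 4 stroke→J1  (Se1: effort source, stroke at far end)
bond 5 stroke→Sf1  (Sf1 fixes flow; stroke at Sf1)
bond 1 stroke→J2  (C1: C, integral causality)
bond 0 stroke→J1  (J2: bond 1 brought effort, rest push out)
bond 3 stroke→R1  (J2: bond 1 brought effort, rest push out)
bond 2 stroke→I1  (J1 needs exactly one f-in)

dq_C1/dt = F_Sf1 + p_I1/9 - q_C1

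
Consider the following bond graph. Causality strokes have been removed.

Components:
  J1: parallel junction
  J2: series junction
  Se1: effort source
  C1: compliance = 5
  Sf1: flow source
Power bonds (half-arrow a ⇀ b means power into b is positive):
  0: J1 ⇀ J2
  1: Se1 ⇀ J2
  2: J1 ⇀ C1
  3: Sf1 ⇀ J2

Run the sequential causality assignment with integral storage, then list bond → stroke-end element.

b0 →J2
b1 →J2
b2 →J1
b3 →Sf1

b1 stroke→J2  (source Se1 imposes e)
b3 stroke→Sf1  (source Sf1 imposes f)
b0 stroke→J2  (J2 flow already set via bond 3)
b2 stroke→J1  (J1 needs exactly one e-in)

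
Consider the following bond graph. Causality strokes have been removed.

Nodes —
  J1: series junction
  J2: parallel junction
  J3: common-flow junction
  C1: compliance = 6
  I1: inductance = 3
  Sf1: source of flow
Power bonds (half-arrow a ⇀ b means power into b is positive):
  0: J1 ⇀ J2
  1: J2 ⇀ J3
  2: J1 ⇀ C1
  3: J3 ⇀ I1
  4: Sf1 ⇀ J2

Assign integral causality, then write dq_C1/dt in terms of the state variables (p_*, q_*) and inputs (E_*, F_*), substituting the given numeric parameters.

b4 →Sf1  (Sf1: flow source, stroke at near end)
b2 →J1  (C1: C, integral causality)
b0 →J2  (J1: last free bond brings flow in)
b1 →J3  (J2: bond 0 brought effort, rest push out)
b3 →I1  (J3 needs exactly one f-in)

dq_C1/dt = -F_Sf1 + p_I1/3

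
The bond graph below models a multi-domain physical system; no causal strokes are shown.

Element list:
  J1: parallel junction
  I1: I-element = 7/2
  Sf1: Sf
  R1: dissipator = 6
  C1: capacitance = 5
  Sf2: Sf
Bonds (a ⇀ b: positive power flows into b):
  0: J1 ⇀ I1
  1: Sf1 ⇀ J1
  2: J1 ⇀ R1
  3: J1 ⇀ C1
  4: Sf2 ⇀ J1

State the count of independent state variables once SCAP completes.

2  (C1, I1 all integral)

#1 |Sf1  (Sf1: flow source, stroke at near end)
#4 |Sf2  (source Sf2 imposes f)
#0 |I1  (I1: I, integral causality)
#3 |J1  (prefer integral on C1)
#2 |R1  (common-e at J1 fixed by 3)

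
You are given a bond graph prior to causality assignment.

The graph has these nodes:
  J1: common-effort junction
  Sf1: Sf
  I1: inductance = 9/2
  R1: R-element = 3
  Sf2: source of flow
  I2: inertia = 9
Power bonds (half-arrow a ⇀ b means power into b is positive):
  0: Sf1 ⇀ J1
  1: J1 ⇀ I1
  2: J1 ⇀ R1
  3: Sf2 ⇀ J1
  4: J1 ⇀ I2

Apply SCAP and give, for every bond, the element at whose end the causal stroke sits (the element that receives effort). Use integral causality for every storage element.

b0 |Sf1
b1 |I1
b2 |J1
b3 |Sf2
b4 |I2

b0 stroke at Sf1  (Sf1: flow source, stroke at near end)
b3 stroke at Sf2  (Sf2 fixes flow; stroke at Sf2)
b1 stroke at I1  (I1: I, integral causality)
b4 stroke at I2  (I2: I, integral causality)
b2 stroke at J1  (J1 needs exactly one e-in)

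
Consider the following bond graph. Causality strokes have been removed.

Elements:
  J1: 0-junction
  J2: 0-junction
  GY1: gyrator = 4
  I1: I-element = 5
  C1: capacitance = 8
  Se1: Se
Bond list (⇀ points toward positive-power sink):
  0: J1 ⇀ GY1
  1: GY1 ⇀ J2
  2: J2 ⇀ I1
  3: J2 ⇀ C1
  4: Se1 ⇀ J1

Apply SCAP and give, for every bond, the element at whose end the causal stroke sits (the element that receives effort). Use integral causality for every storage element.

β0 stroke at GY1
β1 stroke at GY1
β2 stroke at I1
β3 stroke at J2
β4 stroke at J1

bond 4 stroke at J1  (Se1: effort source, stroke at far end)
bond 0 stroke at GY1  (J1: bond 4 brought effort, rest push out)
bond 1 stroke at GY1  (GY1: gyrator matches bond 0)
bond 2 stroke at I1  (I1 integral (f out))
bond 3 stroke at J2  (only one effort-in slot at J2)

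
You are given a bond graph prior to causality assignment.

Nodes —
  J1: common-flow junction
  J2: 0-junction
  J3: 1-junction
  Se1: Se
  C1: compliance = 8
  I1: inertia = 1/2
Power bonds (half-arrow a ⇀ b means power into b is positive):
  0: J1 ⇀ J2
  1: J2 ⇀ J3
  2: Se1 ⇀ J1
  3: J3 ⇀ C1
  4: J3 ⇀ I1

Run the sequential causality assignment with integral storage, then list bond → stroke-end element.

b0 stroke→J2
b1 stroke→J3
b2 stroke→J1
b3 stroke→J3
b4 stroke→I1

b2 stroke→J1  (Se1: effort source, stroke at far end)
b0 stroke→J2  (J1 needs exactly one f-in)
b1 stroke→J3  (0-jn J2 has e-setter on 0)
b3 stroke→J3  (C1 outputs effort q/C1)
b4 stroke→I1  (J3 needs exactly one f-in)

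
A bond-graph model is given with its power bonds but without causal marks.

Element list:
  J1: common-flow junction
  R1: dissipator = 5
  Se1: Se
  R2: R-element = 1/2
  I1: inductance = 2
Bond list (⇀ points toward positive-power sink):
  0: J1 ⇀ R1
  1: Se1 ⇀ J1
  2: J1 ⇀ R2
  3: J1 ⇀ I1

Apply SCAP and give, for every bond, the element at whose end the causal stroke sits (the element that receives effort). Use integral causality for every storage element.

#1 |J1  (Se1 (Se) sets effort on bond)
#3 |I1  (I1 integral (f out))
#0 |J1  (J1 flow already set via bond 3)
#2 |J1  (1-jn J1 has f-setter on 3)

bond 0 stroke→J1
bond 1 stroke→J1
bond 2 stroke→J1
bond 3 stroke→I1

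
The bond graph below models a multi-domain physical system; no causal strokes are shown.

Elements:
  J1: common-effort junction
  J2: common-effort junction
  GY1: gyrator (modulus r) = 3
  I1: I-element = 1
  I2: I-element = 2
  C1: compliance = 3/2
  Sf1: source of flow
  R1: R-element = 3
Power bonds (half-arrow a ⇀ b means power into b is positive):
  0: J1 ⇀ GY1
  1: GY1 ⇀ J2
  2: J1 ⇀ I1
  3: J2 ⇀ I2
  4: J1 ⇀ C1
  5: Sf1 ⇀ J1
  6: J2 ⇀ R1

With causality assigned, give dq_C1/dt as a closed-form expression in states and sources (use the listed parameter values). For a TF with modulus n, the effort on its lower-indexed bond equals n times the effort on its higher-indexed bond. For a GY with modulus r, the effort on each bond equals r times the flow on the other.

b5 stroke at Sf1  (source Sf1 imposes f)
b2 stroke at I1  (I1 outputs flow p/I1)
b3 stroke at I2  (I2 outputs flow p/I2)
b4 stroke at J1  (prefer integral on C1)
b0 stroke at GY1  (common-e at J1 fixed by 4)
b1 stroke at GY1  (GY GY1: same side as bond 0)
b6 stroke at J2  (J2 needs exactly one e-in)

dq_C1/dt = F_Sf1 - p_I1 + p_I2/2 - 2*q_C1/9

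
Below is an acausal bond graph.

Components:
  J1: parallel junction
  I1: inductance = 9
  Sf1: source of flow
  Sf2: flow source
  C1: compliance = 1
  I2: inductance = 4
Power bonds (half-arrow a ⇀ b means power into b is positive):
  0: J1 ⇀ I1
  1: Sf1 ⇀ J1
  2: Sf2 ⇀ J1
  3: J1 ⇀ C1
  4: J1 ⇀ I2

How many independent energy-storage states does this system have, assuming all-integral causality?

3  (C1, I1, I2 all integral)

β1 stroke at Sf1  (source Sf1 imposes f)
β2 stroke at Sf2  (Sf2 (Sf) sets flow on bond)
β0 stroke at I1  (I1 outputs flow p/I1)
β3 stroke at J1  (C1 integral (e out))
β4 stroke at I2  (common-e at J1 fixed by 3)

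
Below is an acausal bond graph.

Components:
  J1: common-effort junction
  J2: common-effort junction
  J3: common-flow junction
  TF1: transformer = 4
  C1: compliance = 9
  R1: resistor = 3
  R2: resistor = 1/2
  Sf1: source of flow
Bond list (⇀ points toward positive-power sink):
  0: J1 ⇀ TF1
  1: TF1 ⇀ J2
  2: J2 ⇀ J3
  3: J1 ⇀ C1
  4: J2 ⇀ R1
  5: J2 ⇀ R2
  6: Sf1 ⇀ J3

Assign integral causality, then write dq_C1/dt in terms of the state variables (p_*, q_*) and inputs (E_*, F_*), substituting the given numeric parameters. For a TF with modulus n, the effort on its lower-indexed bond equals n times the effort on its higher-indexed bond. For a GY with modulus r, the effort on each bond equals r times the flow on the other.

dq_C1/dt = -F_Sf1/4 - 7*q_C1/432

b6 |Sf1  (Sf1 fixes flow; stroke at Sf1)
b2 |J3  (J3: bond 6 brought flow, rest push out)
b3 |J1  (C1 integral (e out))
b0 |TF1  (J1: bond 3 brought effort, rest push out)
b1 |J2  (TF1: transformer flips bond 0)
b4 |R1  (J2: bond 1 brought effort, rest push out)
b5 |R2  (J2: bond 1 brought effort, rest push out)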